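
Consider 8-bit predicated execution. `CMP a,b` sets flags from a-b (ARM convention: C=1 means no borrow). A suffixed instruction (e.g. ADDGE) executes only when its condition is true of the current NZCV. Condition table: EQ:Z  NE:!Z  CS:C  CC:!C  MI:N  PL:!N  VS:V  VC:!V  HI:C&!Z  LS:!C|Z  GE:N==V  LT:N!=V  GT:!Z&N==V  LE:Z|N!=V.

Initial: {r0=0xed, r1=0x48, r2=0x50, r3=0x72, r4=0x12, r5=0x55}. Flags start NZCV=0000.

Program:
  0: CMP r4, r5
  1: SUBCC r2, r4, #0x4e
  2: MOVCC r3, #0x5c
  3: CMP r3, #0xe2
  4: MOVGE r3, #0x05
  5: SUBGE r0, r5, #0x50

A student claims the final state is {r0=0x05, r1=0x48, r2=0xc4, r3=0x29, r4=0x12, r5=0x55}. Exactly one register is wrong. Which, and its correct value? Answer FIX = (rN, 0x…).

[0] flags=1000 → (cmp)
[1] flags=1000 CC?T → r2=0xc4
[2] flags=1000 CC?T → r3=0x5c
[3] flags=0000 → (cmp)
[4] flags=0000 GE?T → r3=0x05
[5] flags=0000 GE?T → r0=0x05

FIX = (r3, 0x05)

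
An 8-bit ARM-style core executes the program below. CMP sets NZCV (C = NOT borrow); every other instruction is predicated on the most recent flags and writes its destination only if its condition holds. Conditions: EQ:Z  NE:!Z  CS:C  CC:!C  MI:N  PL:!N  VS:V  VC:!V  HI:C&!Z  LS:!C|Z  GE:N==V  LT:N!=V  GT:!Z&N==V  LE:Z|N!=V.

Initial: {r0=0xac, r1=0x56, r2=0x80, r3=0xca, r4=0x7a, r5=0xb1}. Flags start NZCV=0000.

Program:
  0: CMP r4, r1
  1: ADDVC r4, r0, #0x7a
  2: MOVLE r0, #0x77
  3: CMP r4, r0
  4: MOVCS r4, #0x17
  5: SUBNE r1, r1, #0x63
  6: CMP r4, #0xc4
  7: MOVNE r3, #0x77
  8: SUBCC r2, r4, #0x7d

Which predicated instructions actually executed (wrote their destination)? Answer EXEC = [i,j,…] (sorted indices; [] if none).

EXEC = [1,5,7,8]

0: ✓ CMP  NZCV=0010
1: ✓ ADDVC  r4←0x26
2: · MOVLE
3: ✓ CMP  NZCV=0000
4: · MOVCS
5: ✓ SUBNE  r1←0xf3
6: ✓ CMP  NZCV=0000
7: ✓ MOVNE  r3←0x77
8: ✓ SUBCC  r2←0xa9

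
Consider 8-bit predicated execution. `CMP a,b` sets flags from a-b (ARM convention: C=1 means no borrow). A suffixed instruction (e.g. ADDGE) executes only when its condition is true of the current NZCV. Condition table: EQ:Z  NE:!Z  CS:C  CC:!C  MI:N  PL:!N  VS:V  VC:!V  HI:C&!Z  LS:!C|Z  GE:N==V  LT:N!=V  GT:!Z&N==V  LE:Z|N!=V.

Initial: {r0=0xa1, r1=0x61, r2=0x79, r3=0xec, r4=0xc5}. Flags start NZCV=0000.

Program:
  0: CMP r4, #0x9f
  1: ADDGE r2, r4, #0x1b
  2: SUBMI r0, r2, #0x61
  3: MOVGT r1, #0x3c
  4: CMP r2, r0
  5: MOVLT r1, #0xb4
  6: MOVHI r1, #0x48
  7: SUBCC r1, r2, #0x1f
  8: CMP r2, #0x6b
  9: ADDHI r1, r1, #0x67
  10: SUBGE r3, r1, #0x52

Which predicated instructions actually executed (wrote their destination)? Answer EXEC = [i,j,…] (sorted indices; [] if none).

EXEC = [1,3,6,9]

[0] flags=0010 → (cmp)
[1] flags=0010 GE?T → r2=0xe0
[2] flags=0010 MI?F → skip
[3] flags=0010 GT?T → r1=0x3c
[4] flags=0010 → (cmp)
[5] flags=0010 LT?F → skip
[6] flags=0010 HI?T → r1=0x48
[7] flags=0010 CC?F → skip
[8] flags=0011 → (cmp)
[9] flags=0011 HI?T → r1=0xaf
[10] flags=0011 GE?F → skip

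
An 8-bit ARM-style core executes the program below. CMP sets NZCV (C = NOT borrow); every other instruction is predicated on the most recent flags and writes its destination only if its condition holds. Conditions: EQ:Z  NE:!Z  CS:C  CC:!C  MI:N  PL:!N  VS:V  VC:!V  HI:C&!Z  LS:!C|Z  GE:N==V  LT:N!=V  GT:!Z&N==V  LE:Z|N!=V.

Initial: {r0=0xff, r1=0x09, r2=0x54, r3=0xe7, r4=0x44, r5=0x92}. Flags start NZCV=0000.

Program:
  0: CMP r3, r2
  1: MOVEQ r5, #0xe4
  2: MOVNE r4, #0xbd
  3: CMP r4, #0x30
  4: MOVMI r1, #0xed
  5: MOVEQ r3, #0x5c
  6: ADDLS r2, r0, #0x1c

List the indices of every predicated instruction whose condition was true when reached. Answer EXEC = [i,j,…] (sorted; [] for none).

EXEC = [2,4]

[0] flags=1010 → (cmp)
[1] flags=1010 EQ?F → skip
[2] flags=1010 NE?T → r4=0xbd
[3] flags=1010 → (cmp)
[4] flags=1010 MI?T → r1=0xed
[5] flags=1010 EQ?F → skip
[6] flags=1010 LS?F → skip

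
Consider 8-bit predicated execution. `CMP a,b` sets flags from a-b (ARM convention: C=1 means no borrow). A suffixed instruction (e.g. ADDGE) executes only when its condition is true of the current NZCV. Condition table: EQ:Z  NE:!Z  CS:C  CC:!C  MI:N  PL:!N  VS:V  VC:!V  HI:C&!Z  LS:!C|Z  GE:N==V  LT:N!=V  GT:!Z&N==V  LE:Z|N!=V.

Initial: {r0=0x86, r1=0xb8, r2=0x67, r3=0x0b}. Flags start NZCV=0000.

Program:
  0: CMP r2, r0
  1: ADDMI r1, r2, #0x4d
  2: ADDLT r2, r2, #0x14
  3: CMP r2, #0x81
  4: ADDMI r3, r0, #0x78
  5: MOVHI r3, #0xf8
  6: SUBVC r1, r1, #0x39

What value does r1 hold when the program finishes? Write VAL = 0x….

[0] flags=1001 → (cmp)
[1] flags=1001 MI?T → r1=0xb4
[2] flags=1001 LT?F → skip
[3] flags=1001 → (cmp)
[4] flags=1001 MI?T → r3=0xfe
[5] flags=1001 HI?F → skip
[6] flags=1001 VC?F → skip

VAL = 0xb4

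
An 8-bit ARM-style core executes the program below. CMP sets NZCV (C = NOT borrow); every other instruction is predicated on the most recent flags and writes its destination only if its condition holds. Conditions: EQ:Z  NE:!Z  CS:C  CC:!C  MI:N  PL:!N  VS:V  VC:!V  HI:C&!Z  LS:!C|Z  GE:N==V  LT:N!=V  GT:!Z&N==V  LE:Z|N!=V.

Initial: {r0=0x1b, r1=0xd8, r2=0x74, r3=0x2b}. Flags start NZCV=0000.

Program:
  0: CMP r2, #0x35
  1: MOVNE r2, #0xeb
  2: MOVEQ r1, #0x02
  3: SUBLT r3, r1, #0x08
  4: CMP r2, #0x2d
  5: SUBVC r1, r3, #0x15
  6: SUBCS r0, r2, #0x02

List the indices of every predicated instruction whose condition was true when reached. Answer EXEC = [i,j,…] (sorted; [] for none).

0: ✓ CMP  NZCV=0010
1: ✓ MOVNE  r2←0xeb
2: · MOVEQ
3: · SUBLT
4: ✓ CMP  NZCV=1010
5: ✓ SUBVC  r1←0x16
6: ✓ SUBCS  r0←0xe9

EXEC = [1,5,6]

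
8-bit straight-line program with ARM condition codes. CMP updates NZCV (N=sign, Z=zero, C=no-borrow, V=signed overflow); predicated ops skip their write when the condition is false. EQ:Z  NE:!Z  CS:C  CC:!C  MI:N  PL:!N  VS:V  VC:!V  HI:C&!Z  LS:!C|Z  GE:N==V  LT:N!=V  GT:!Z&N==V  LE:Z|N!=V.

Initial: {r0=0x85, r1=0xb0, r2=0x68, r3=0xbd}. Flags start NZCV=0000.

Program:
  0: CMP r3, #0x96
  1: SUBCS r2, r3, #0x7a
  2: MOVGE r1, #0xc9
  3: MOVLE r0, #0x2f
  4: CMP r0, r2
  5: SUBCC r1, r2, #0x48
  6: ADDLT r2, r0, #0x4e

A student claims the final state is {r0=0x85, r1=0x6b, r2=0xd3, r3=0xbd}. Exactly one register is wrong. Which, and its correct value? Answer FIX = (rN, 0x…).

FIX = (r1, 0xc9)

0: ✓ CMP  NZCV=0010
1: ✓ SUBCS  r2←0x43
2: ✓ MOVGE  r1←0xc9
3: · MOVLE
4: ✓ CMP  NZCV=0011
5: · SUBCC
6: ✓ ADDLT  r2←0xd3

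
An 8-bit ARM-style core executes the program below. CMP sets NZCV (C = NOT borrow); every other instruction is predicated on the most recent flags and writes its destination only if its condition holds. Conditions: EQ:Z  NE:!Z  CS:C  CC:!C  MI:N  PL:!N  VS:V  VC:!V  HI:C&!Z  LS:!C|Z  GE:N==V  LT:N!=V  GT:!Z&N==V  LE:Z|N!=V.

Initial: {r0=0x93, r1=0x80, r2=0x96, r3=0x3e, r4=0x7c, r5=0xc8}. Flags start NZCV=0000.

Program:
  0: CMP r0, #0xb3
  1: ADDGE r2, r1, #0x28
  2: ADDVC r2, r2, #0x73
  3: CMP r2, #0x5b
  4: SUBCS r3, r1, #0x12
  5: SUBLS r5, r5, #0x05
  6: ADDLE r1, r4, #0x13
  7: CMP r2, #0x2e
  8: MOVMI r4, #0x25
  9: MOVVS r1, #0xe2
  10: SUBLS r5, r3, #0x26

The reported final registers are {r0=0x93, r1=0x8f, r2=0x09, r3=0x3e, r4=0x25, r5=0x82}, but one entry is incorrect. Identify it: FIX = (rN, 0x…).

0: ✓ CMP  NZCV=1000
1: · ADDGE
2: ✓ ADDVC  r2←0x09
3: ✓ CMP  NZCV=1000
4: · SUBCS
5: ✓ SUBLS  r5←0xc3
6: ✓ ADDLE  r1←0x8f
7: ✓ CMP  NZCV=1000
8: ✓ MOVMI  r4←0x25
9: · MOVVS
10: ✓ SUBLS  r5←0x18

FIX = (r5, 0x18)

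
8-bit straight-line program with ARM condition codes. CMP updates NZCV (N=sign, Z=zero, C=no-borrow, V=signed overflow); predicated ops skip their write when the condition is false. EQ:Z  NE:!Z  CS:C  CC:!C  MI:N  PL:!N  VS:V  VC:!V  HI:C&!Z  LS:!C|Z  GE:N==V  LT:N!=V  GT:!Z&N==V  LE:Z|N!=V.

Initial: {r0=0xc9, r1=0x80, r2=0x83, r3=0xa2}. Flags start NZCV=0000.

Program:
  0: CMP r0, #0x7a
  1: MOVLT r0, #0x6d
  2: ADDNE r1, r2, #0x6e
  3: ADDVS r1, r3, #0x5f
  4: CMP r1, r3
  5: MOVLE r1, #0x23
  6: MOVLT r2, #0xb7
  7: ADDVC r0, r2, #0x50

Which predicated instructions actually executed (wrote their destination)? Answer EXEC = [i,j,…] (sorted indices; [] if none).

0: ✓ CMP  NZCV=0011
1: ✓ MOVLT  r0←0x6d
2: ✓ ADDNE  r1←0xf1
3: ✓ ADDVS  r1←0x01
4: ✓ CMP  NZCV=0000
5: · MOVLE
6: · MOVLT
7: ✓ ADDVC  r0←0xd3

EXEC = [1,2,3,7]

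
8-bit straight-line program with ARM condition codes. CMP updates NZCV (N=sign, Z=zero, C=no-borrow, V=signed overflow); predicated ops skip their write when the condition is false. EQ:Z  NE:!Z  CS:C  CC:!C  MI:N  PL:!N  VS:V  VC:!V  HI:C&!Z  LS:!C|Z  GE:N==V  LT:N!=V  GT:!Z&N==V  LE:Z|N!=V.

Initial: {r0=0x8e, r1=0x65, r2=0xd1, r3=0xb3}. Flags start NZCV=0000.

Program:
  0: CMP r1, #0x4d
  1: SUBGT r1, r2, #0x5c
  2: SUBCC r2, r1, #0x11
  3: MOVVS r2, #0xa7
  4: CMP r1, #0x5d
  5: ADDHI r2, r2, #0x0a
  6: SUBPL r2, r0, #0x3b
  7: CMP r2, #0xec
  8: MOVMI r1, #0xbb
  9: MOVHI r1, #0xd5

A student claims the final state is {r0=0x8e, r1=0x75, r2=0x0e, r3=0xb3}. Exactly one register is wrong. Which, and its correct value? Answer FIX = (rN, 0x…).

FIX = (r2, 0x53)

[0] flags=0010 → (cmp)
[1] flags=0010 GT?T → r1=0x75
[2] flags=0010 CC?F → skip
[3] flags=0010 VS?F → skip
[4] flags=0010 → (cmp)
[5] flags=0010 HI?T → r2=0xdb
[6] flags=0010 PL?T → r2=0x53
[7] flags=0000 → (cmp)
[8] flags=0000 MI?F → skip
[9] flags=0000 HI?F → skip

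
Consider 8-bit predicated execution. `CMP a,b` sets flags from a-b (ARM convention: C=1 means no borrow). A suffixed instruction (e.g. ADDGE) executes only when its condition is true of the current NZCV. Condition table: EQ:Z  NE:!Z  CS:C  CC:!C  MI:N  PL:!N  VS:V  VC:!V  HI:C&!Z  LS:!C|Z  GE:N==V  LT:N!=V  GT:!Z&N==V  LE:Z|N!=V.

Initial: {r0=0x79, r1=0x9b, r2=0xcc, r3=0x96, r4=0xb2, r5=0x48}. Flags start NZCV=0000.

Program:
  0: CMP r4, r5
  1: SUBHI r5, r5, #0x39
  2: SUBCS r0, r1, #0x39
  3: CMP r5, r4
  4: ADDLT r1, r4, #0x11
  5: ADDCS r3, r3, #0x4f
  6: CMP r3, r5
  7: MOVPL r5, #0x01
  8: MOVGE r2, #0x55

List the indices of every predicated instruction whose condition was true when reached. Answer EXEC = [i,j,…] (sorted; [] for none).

0: ✓ CMP  NZCV=0011
1: ✓ SUBHI  r5←0x0f
2: ✓ SUBCS  r0←0x62
3: ✓ CMP  NZCV=0000
4: · ADDLT
5: · ADDCS
6: ✓ CMP  NZCV=1010
7: · MOVPL
8: · MOVGE

EXEC = [1,2]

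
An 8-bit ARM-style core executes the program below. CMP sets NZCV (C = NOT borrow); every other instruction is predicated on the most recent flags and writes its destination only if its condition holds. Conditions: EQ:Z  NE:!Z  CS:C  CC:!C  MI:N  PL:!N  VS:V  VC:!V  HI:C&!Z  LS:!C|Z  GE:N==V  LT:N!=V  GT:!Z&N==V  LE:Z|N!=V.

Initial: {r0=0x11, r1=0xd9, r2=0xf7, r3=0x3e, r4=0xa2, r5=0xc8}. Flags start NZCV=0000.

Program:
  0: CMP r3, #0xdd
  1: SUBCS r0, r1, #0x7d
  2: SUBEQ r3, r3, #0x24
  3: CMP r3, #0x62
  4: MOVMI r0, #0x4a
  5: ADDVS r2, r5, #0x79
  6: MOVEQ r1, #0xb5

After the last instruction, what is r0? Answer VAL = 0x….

VAL = 0x4a

0: ✓ CMP  NZCV=0000
1: · SUBCS
2: · SUBEQ
3: ✓ CMP  NZCV=1000
4: ✓ MOVMI  r0←0x4a
5: · ADDVS
6: · MOVEQ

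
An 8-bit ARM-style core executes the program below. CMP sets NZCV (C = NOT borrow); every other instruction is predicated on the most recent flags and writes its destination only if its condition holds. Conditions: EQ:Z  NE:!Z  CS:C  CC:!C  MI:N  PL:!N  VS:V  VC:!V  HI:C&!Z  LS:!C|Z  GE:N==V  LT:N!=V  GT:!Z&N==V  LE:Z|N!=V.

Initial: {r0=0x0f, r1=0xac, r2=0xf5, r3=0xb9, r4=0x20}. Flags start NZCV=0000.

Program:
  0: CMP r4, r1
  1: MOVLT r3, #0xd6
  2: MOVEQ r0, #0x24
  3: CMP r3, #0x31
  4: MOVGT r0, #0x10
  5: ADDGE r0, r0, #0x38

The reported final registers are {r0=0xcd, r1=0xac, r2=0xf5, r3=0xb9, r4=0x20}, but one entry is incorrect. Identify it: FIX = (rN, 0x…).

[0] flags=0000 → (cmp)
[1] flags=0000 LT?F → skip
[2] flags=0000 EQ?F → skip
[3] flags=1010 → (cmp)
[4] flags=1010 GT?F → skip
[5] flags=1010 GE?F → skip

FIX = (r0, 0x0f)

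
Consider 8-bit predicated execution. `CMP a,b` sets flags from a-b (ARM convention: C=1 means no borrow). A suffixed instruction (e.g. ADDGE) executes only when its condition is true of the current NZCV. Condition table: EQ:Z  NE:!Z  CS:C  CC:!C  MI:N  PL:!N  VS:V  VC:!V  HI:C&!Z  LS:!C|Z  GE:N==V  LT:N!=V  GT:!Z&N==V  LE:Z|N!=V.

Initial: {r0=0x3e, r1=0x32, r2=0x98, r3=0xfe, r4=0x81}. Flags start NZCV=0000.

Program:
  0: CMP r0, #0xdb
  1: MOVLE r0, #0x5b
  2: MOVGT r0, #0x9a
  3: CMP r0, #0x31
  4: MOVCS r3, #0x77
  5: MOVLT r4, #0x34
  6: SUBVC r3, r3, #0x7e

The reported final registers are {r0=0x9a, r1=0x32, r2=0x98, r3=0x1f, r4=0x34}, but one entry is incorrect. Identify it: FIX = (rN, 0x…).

FIX = (r3, 0x77)

[0] flags=0000 → (cmp)
[1] flags=0000 LE?F → skip
[2] flags=0000 GT?T → r0=0x9a
[3] flags=0011 → (cmp)
[4] flags=0011 CS?T → r3=0x77
[5] flags=0011 LT?T → r4=0x34
[6] flags=0011 VC?F → skip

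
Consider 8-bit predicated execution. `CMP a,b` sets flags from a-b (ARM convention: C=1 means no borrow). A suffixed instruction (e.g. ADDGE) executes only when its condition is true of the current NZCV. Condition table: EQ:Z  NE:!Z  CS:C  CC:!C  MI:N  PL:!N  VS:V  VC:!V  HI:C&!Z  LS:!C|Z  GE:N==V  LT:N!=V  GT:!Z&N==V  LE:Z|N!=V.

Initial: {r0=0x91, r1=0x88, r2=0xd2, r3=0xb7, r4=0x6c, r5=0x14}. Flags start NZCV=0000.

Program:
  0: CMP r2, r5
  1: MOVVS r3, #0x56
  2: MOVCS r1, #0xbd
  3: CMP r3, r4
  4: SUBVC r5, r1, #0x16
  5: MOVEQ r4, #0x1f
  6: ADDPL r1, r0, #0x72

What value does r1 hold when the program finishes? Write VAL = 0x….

VAL = 0x03

[0] flags=1010 → (cmp)
[1] flags=1010 VS?F → skip
[2] flags=1010 CS?T → r1=0xbd
[3] flags=0011 → (cmp)
[4] flags=0011 VC?F → skip
[5] flags=0011 EQ?F → skip
[6] flags=0011 PL?T → r1=0x03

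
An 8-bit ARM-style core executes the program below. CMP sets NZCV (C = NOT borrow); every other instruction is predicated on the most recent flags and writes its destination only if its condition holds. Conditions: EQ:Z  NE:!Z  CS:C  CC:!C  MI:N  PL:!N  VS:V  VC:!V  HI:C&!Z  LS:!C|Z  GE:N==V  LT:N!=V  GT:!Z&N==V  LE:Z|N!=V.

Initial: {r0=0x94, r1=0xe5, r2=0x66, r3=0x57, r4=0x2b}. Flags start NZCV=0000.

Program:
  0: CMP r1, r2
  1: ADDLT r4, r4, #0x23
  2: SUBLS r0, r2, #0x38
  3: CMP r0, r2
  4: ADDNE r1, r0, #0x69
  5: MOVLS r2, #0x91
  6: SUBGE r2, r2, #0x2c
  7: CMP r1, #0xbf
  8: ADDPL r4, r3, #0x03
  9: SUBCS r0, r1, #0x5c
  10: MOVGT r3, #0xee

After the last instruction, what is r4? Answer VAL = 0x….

0: ✓ CMP  NZCV=0011
1: ✓ ADDLT  r4←0x4e
2: · SUBLS
3: ✓ CMP  NZCV=0011
4: ✓ ADDNE  r1←0xfd
5: · MOVLS
6: · SUBGE
7: ✓ CMP  NZCV=0010
8: ✓ ADDPL  r4←0x5a
9: ✓ SUBCS  r0←0xa1
10: ✓ MOVGT  r3←0xee

VAL = 0x5a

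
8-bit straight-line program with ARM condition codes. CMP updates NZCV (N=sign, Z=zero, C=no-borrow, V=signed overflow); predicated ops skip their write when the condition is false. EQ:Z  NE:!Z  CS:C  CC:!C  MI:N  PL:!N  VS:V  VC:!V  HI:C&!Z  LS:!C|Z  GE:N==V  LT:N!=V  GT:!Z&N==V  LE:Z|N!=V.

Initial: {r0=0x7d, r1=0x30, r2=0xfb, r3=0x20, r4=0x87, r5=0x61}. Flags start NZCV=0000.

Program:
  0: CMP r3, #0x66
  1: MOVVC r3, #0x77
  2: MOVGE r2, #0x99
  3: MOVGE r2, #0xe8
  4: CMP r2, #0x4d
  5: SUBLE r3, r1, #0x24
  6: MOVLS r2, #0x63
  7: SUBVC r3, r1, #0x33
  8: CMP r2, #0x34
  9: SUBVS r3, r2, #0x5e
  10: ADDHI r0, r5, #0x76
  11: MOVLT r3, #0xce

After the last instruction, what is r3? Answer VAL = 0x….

VAL = 0xce

0: ✓ CMP  NZCV=1000
1: ✓ MOVVC  r3←0x77
2: · MOVGE
3: · MOVGE
4: ✓ CMP  NZCV=1010
5: ✓ SUBLE  r3←0x0c
6: · MOVLS
7: ✓ SUBVC  r3←0xfd
8: ✓ CMP  NZCV=1010
9: · SUBVS
10: ✓ ADDHI  r0←0xd7
11: ✓ MOVLT  r3←0xce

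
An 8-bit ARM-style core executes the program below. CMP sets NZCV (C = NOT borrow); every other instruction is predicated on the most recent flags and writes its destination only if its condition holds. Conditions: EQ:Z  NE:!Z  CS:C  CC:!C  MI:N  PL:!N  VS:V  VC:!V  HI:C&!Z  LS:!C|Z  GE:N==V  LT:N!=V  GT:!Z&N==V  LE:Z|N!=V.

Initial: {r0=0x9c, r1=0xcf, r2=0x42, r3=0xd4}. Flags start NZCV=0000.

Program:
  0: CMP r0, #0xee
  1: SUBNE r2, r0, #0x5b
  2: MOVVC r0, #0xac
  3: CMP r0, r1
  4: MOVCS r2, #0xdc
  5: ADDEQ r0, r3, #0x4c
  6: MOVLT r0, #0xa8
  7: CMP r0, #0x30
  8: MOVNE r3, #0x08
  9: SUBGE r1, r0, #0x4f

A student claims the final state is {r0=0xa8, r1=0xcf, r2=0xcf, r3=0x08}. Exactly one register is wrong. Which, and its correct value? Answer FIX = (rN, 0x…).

FIX = (r2, 0x41)

0: ✓ CMP  NZCV=1000
1: ✓ SUBNE  r2←0x41
2: ✓ MOVVC  r0←0xac
3: ✓ CMP  NZCV=1000
4: · MOVCS
5: · ADDEQ
6: ✓ MOVLT  r0←0xa8
7: ✓ CMP  NZCV=0011
8: ✓ MOVNE  r3←0x08
9: · SUBGE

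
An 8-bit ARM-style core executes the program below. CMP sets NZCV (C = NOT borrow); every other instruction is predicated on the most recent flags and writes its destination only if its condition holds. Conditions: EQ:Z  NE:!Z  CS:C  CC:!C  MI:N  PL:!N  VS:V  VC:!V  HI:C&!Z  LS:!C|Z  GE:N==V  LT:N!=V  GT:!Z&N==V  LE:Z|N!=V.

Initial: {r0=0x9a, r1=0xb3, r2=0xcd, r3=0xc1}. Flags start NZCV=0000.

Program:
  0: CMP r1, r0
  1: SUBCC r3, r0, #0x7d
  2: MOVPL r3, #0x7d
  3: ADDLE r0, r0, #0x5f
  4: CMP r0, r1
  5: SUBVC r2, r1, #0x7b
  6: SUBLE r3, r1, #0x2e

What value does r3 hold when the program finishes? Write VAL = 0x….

[0] flags=0010 → (cmp)
[1] flags=0010 CC?F → skip
[2] flags=0010 PL?T → r3=0x7d
[3] flags=0010 LE?F → skip
[4] flags=1000 → (cmp)
[5] flags=1000 VC?T → r2=0x38
[6] flags=1000 LE?T → r3=0x85

VAL = 0x85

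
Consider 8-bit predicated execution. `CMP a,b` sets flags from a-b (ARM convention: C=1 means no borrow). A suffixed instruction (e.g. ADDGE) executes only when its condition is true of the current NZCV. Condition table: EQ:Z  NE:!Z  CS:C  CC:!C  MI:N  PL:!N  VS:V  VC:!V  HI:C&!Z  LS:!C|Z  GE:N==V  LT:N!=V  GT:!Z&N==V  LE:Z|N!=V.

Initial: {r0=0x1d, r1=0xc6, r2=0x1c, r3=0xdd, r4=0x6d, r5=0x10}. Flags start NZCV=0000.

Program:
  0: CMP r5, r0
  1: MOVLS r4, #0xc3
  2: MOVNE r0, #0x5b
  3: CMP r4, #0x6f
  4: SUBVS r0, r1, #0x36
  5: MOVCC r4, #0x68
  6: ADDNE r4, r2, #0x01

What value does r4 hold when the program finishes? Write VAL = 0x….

VAL = 0x1d

0: ✓ CMP  NZCV=1000
1: ✓ MOVLS  r4←0xc3
2: ✓ MOVNE  r0←0x5b
3: ✓ CMP  NZCV=0011
4: ✓ SUBVS  r0←0x90
5: · MOVCC
6: ✓ ADDNE  r4←0x1d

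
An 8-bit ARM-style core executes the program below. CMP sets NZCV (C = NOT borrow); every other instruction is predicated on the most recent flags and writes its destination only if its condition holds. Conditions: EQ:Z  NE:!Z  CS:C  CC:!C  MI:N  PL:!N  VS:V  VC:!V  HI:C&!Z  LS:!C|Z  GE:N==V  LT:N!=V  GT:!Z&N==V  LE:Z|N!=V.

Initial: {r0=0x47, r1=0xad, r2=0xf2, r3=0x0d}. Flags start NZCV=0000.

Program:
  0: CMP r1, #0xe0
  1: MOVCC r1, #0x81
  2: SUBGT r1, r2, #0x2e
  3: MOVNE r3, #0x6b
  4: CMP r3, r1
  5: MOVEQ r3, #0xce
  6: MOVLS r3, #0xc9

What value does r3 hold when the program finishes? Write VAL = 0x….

[0] flags=1000 → (cmp)
[1] flags=1000 CC?T → r1=0x81
[2] flags=1000 GT?F → skip
[3] flags=1000 NE?T → r3=0x6b
[4] flags=1001 → (cmp)
[5] flags=1001 EQ?F → skip
[6] flags=1001 LS?T → r3=0xc9

VAL = 0xc9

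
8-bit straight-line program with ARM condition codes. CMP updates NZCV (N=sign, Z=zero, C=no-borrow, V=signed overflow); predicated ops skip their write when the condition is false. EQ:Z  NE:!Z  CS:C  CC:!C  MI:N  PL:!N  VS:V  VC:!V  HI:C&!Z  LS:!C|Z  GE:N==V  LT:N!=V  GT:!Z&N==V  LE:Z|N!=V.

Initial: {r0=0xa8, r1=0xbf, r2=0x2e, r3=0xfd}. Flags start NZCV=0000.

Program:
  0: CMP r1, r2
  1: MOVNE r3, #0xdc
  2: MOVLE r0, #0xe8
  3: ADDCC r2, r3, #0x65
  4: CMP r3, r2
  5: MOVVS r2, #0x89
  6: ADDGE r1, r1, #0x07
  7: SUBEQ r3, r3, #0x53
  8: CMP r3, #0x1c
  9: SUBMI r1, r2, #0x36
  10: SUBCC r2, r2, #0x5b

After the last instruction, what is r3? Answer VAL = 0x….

VAL = 0xdc

[0] flags=1010 → (cmp)
[1] flags=1010 NE?T → r3=0xdc
[2] flags=1010 LE?T → r0=0xe8
[3] flags=1010 CC?F → skip
[4] flags=1010 → (cmp)
[5] flags=1010 VS?F → skip
[6] flags=1010 GE?F → skip
[7] flags=1010 EQ?F → skip
[8] flags=1010 → (cmp)
[9] flags=1010 MI?T → r1=0xf8
[10] flags=1010 CC?F → skip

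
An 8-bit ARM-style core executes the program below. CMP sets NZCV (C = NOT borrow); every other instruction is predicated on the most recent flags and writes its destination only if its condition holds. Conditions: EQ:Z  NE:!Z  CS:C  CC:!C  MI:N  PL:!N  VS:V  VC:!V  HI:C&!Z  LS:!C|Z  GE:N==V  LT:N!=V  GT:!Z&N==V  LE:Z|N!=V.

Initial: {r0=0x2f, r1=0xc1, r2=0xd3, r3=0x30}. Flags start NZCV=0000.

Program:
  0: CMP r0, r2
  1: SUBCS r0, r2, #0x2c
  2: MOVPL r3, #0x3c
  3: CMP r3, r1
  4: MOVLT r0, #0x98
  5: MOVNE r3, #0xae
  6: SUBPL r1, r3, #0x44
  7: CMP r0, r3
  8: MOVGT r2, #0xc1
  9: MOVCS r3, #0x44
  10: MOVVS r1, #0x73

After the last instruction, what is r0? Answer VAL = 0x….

0: ✓ CMP  NZCV=0000
1: · SUBCS
2: ✓ MOVPL  r3←0x3c
3: ✓ CMP  NZCV=0000
4: · MOVLT
5: ✓ MOVNE  r3←0xae
6: ✓ SUBPL  r1←0x6a
7: ✓ CMP  NZCV=1001
8: ✓ MOVGT  r2←0xc1
9: · MOVCS
10: ✓ MOVVS  r1←0x73

VAL = 0x2f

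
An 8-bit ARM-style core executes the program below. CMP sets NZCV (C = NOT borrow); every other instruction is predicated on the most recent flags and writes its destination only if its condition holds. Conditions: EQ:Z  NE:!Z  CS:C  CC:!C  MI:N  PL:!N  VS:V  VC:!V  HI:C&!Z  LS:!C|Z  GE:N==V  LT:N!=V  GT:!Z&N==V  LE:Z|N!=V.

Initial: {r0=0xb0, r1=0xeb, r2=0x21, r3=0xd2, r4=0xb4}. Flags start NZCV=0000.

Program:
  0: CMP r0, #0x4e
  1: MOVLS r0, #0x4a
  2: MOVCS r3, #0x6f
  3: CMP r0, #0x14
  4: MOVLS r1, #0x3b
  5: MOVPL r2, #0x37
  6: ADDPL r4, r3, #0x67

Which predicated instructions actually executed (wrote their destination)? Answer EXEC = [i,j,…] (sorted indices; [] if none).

EXEC = [2]

[0] flags=0011 → (cmp)
[1] flags=0011 LS?F → skip
[2] flags=0011 CS?T → r3=0x6f
[3] flags=1010 → (cmp)
[4] flags=1010 LS?F → skip
[5] flags=1010 PL?F → skip
[6] flags=1010 PL?F → skip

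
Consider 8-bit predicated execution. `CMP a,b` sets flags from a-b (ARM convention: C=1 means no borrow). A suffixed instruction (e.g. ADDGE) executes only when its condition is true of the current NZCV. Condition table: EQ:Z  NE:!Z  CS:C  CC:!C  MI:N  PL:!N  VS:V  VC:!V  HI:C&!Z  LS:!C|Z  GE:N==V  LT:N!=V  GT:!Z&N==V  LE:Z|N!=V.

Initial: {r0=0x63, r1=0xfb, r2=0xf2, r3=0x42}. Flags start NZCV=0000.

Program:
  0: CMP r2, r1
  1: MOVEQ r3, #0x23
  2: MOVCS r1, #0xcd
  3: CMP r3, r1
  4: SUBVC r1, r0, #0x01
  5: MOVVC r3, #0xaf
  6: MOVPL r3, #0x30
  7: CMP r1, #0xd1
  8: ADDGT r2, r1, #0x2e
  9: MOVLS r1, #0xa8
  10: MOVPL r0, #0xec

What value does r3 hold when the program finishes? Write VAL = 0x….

[0] flags=1000 → (cmp)
[1] flags=1000 EQ?F → skip
[2] flags=1000 CS?F → skip
[3] flags=0000 → (cmp)
[4] flags=0000 VC?T → r1=0x62
[5] flags=0000 VC?T → r3=0xaf
[6] flags=0000 PL?T → r3=0x30
[7] flags=1001 → (cmp)
[8] flags=1001 GT?T → r2=0x90
[9] flags=1001 LS?T → r1=0xa8
[10] flags=1001 PL?F → skip

VAL = 0x30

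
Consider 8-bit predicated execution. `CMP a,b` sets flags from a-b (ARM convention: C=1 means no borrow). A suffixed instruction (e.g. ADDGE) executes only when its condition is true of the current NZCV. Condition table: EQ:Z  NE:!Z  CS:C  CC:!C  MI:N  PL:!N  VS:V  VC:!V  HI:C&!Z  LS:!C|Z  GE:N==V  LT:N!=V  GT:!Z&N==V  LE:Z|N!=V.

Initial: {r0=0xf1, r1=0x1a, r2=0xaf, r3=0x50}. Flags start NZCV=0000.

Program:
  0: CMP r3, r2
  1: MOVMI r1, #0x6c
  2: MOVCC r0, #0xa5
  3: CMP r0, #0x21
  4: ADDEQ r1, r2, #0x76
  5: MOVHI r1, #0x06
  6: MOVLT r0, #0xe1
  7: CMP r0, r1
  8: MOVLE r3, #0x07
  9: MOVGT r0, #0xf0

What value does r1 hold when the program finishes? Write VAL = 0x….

VAL = 0x06

[0] flags=1001 → (cmp)
[1] flags=1001 MI?T → r1=0x6c
[2] flags=1001 CC?T → r0=0xa5
[3] flags=1010 → (cmp)
[4] flags=1010 EQ?F → skip
[5] flags=1010 HI?T → r1=0x06
[6] flags=1010 LT?T → r0=0xe1
[7] flags=1010 → (cmp)
[8] flags=1010 LE?T → r3=0x07
[9] flags=1010 GT?F → skip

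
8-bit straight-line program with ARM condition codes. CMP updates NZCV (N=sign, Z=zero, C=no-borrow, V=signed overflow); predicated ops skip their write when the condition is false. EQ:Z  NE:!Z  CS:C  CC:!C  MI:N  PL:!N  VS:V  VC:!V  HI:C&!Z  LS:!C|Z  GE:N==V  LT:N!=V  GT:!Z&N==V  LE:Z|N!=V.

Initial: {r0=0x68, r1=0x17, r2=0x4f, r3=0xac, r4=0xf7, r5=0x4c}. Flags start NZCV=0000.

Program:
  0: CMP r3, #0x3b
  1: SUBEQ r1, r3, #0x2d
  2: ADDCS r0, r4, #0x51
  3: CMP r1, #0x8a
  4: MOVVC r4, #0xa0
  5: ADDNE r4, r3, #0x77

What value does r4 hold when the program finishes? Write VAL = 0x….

0: ✓ CMP  NZCV=0011
1: · SUBEQ
2: ✓ ADDCS  r0←0x48
3: ✓ CMP  NZCV=1001
4: · MOVVC
5: ✓ ADDNE  r4←0x23

VAL = 0x23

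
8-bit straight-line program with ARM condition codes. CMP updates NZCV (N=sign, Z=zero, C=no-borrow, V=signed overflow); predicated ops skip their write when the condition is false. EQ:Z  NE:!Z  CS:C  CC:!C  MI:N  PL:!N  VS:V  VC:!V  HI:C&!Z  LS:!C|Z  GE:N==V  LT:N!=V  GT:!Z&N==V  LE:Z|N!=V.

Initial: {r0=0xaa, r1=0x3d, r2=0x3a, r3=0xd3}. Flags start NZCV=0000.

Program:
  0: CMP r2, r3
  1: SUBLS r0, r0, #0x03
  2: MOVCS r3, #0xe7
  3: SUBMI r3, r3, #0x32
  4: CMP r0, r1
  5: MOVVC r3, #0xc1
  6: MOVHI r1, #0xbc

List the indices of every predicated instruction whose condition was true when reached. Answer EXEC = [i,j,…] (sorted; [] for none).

EXEC = [1,6]

0: ✓ CMP  NZCV=0000
1: ✓ SUBLS  r0←0xa7
2: · MOVCS
3: · SUBMI
4: ✓ CMP  NZCV=0011
5: · MOVVC
6: ✓ MOVHI  r1←0xbc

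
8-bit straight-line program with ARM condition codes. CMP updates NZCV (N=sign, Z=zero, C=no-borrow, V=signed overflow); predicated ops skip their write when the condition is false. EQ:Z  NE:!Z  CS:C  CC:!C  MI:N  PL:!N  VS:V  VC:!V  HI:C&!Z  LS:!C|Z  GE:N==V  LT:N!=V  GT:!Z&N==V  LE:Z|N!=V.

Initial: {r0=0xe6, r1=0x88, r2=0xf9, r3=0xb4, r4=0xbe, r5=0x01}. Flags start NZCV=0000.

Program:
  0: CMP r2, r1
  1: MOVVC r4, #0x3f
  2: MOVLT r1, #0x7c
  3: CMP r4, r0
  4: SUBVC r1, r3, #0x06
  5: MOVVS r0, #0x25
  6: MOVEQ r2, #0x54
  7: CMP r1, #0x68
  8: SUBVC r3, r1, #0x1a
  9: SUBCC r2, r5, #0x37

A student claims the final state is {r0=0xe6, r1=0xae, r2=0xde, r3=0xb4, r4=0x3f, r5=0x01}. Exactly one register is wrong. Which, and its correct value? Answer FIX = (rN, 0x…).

FIX = (r2, 0xf9)

[0] flags=0010 → (cmp)
[1] flags=0010 VC?T → r4=0x3f
[2] flags=0010 LT?F → skip
[3] flags=0000 → (cmp)
[4] flags=0000 VC?T → r1=0xae
[5] flags=0000 VS?F → skip
[6] flags=0000 EQ?F → skip
[7] flags=0011 → (cmp)
[8] flags=0011 VC?F → skip
[9] flags=0011 CC?F → skip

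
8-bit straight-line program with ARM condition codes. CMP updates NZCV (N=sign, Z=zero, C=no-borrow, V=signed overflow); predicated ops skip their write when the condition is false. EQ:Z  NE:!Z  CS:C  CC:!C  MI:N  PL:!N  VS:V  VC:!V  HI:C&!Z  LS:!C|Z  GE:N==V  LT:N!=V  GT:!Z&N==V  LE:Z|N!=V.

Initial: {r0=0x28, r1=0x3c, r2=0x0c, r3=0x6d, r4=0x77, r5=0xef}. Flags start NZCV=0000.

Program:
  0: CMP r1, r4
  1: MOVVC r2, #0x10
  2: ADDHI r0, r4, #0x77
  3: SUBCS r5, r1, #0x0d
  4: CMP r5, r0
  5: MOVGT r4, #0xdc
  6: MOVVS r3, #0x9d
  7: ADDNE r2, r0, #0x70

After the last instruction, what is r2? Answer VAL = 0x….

VAL = 0x98

0: ✓ CMP  NZCV=1000
1: ✓ MOVVC  r2←0x10
2: · ADDHI
3: · SUBCS
4: ✓ CMP  NZCV=1010
5: · MOVGT
6: · MOVVS
7: ✓ ADDNE  r2←0x98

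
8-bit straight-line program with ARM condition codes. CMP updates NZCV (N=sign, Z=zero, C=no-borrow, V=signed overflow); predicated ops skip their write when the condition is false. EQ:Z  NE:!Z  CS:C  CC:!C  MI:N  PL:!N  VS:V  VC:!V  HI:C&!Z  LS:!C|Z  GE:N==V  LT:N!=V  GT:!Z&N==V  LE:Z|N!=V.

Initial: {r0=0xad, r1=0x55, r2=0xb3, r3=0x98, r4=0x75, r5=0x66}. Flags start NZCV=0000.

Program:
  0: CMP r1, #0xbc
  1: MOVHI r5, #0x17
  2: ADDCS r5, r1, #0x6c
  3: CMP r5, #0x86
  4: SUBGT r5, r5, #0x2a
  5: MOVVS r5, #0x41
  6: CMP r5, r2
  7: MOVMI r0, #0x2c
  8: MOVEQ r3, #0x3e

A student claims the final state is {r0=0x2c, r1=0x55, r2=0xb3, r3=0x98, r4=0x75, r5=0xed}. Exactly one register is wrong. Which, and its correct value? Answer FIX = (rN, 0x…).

FIX = (r5, 0x41)

[0] flags=1001 → (cmp)
[1] flags=1001 HI?F → skip
[2] flags=1001 CS?F → skip
[3] flags=1001 → (cmp)
[4] flags=1001 GT?T → r5=0x3c
[5] flags=1001 VS?T → r5=0x41
[6] flags=1001 → (cmp)
[7] flags=1001 MI?T → r0=0x2c
[8] flags=1001 EQ?F → skip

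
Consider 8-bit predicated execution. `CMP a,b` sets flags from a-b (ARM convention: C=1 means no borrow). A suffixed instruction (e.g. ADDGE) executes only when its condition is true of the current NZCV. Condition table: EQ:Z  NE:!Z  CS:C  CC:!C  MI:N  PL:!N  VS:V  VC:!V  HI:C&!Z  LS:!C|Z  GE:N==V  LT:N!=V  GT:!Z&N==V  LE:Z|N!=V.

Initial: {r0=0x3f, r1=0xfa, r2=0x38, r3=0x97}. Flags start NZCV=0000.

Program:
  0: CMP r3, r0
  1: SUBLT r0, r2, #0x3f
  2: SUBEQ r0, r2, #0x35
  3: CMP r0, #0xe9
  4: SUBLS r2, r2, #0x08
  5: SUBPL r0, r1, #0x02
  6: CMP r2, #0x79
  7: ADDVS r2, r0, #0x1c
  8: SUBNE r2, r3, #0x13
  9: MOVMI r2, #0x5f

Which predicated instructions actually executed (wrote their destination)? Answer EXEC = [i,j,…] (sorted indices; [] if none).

0: ✓ CMP  NZCV=0011
1: ✓ SUBLT  r0←0xf9
2: · SUBEQ
3: ✓ CMP  NZCV=0010
4: · SUBLS
5: ✓ SUBPL  r0←0xf8
6: ✓ CMP  NZCV=1000
7: · ADDVS
8: ✓ SUBNE  r2←0x84
9: ✓ MOVMI  r2←0x5f

EXEC = [1,5,8,9]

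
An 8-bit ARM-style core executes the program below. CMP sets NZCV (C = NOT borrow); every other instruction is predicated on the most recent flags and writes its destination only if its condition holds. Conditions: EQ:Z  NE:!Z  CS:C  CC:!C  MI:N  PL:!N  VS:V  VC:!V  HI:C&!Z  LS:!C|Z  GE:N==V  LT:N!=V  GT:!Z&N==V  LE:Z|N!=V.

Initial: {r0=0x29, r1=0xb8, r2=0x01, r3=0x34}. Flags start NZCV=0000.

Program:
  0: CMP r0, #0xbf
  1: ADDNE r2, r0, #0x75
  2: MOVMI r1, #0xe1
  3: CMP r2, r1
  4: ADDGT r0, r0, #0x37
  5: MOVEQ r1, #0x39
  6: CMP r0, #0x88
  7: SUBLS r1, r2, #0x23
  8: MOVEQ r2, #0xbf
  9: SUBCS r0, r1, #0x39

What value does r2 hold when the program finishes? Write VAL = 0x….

0: ✓ CMP  NZCV=0000
1: ✓ ADDNE  r2←0x9e
2: · MOVMI
3: ✓ CMP  NZCV=1000
4: · ADDGT
5: · MOVEQ
6: ✓ CMP  NZCV=1001
7: ✓ SUBLS  r1←0x7b
8: · MOVEQ
9: · SUBCS

VAL = 0x9e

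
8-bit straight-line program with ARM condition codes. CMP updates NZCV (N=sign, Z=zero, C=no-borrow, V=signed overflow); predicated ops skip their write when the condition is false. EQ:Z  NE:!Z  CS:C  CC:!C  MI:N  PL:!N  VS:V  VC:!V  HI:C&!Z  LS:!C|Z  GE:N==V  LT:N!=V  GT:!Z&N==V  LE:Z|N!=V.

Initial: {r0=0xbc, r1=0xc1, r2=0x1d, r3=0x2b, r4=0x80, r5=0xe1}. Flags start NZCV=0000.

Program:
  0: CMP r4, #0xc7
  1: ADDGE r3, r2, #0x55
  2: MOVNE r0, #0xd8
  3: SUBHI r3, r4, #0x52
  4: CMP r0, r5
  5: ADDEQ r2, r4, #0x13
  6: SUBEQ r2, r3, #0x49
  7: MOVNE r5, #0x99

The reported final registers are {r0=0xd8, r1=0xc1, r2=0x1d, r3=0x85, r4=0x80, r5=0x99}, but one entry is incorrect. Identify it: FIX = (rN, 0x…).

0: ✓ CMP  NZCV=1000
1: · ADDGE
2: ✓ MOVNE  r0←0xd8
3: · SUBHI
4: ✓ CMP  NZCV=1000
5: · ADDEQ
6: · SUBEQ
7: ✓ MOVNE  r5←0x99

FIX = (r3, 0x2b)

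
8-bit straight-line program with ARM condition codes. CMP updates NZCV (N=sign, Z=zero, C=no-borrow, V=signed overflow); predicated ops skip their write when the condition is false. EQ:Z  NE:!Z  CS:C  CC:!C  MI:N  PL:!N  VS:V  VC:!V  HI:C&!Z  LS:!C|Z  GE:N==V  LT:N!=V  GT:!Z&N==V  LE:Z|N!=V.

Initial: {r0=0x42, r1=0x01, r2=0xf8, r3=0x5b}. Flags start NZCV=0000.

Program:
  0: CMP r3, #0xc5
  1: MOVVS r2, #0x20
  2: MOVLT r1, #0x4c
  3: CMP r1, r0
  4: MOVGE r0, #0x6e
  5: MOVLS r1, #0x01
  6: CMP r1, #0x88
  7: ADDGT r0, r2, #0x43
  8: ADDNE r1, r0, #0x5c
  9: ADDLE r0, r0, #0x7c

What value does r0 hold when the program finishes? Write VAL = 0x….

VAL = 0x63

[0] flags=1001 → (cmp)
[1] flags=1001 VS?T → r2=0x20
[2] flags=1001 LT?F → skip
[3] flags=1000 → (cmp)
[4] flags=1000 GE?F → skip
[5] flags=1000 LS?T → r1=0x01
[6] flags=0000 → (cmp)
[7] flags=0000 GT?T → r0=0x63
[8] flags=0000 NE?T → r1=0xbf
[9] flags=0000 LE?F → skip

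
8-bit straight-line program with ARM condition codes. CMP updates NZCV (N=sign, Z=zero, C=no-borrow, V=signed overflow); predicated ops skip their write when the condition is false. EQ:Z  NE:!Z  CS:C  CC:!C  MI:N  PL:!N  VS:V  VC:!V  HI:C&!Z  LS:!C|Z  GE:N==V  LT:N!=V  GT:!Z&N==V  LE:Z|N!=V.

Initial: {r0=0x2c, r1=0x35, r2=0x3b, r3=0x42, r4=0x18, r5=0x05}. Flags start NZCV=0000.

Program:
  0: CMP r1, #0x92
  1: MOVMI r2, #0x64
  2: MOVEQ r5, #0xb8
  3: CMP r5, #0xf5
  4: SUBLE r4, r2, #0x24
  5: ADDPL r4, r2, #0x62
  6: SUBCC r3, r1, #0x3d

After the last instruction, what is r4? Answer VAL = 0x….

VAL = 0xc6

0: ✓ CMP  NZCV=1001
1: ✓ MOVMI  r2←0x64
2: · MOVEQ
3: ✓ CMP  NZCV=0000
4: · SUBLE
5: ✓ ADDPL  r4←0xc6
6: ✓ SUBCC  r3←0xf8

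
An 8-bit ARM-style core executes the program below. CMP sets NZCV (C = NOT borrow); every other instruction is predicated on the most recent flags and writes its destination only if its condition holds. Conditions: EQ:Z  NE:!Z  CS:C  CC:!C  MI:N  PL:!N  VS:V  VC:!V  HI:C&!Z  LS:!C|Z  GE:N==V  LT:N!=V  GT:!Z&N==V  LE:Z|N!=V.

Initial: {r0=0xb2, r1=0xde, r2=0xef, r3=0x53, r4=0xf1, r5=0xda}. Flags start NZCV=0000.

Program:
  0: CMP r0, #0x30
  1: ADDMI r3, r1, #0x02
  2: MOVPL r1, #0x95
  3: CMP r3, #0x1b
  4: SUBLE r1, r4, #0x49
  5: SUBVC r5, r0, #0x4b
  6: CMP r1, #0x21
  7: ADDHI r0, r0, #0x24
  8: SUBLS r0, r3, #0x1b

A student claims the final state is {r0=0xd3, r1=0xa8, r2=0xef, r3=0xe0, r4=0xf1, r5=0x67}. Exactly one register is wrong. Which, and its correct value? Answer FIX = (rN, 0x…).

FIX = (r0, 0xd6)

0: ✓ CMP  NZCV=1010
1: ✓ ADDMI  r3←0xe0
2: · MOVPL
3: ✓ CMP  NZCV=1010
4: ✓ SUBLE  r1←0xa8
5: ✓ SUBVC  r5←0x67
6: ✓ CMP  NZCV=1010
7: ✓ ADDHI  r0←0xd6
8: · SUBLS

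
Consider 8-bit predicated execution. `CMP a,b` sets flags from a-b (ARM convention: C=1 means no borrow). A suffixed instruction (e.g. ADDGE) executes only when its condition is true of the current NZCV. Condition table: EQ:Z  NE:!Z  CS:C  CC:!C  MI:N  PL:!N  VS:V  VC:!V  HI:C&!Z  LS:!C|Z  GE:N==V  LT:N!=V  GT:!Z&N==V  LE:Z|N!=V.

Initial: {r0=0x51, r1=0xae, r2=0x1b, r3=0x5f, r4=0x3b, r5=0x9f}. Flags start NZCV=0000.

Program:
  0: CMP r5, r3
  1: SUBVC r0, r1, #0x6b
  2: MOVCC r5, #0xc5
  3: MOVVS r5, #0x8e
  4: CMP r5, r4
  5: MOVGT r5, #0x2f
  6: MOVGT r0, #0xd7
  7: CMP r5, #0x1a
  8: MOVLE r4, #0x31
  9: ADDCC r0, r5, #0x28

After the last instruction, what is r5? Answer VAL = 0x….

[0] flags=0011 → (cmp)
[1] flags=0011 VC?F → skip
[2] flags=0011 CC?F → skip
[3] flags=0011 VS?T → r5=0x8e
[4] flags=0011 → (cmp)
[5] flags=0011 GT?F → skip
[6] flags=0011 GT?F → skip
[7] flags=0011 → (cmp)
[8] flags=0011 LE?T → r4=0x31
[9] flags=0011 CC?F → skip

VAL = 0x8e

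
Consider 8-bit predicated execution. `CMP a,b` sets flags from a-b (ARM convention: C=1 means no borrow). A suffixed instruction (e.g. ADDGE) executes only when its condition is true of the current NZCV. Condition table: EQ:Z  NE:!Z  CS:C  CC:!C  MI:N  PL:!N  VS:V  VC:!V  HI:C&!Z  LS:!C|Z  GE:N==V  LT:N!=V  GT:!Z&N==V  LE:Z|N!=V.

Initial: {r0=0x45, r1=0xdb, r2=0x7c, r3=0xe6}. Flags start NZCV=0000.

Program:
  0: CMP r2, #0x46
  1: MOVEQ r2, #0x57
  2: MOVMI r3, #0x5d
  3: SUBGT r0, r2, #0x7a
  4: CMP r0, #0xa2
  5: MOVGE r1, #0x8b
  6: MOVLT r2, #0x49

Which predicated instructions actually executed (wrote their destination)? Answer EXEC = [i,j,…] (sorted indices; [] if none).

[0] flags=0010 → (cmp)
[1] flags=0010 EQ?F → skip
[2] flags=0010 MI?F → skip
[3] flags=0010 GT?T → r0=0x02
[4] flags=0000 → (cmp)
[5] flags=0000 GE?T → r1=0x8b
[6] flags=0000 LT?F → skip

EXEC = [3,5]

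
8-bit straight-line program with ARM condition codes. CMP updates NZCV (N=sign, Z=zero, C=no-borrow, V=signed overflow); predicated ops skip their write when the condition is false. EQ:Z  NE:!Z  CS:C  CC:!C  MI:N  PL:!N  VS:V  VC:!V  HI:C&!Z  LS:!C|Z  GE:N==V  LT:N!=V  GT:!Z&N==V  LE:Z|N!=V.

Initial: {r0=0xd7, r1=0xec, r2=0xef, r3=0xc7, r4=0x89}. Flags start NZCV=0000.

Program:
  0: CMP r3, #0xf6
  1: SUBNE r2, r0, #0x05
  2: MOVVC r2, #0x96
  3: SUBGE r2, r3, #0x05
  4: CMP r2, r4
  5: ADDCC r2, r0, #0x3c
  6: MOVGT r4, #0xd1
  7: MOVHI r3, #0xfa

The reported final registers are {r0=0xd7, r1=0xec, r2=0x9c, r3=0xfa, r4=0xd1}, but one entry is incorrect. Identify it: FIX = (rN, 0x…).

0: ✓ CMP  NZCV=1000
1: ✓ SUBNE  r2←0xd2
2: ✓ MOVVC  r2←0x96
3: · SUBGE
4: ✓ CMP  NZCV=0010
5: · ADDCC
6: ✓ MOVGT  r4←0xd1
7: ✓ MOVHI  r3←0xfa

FIX = (r2, 0x96)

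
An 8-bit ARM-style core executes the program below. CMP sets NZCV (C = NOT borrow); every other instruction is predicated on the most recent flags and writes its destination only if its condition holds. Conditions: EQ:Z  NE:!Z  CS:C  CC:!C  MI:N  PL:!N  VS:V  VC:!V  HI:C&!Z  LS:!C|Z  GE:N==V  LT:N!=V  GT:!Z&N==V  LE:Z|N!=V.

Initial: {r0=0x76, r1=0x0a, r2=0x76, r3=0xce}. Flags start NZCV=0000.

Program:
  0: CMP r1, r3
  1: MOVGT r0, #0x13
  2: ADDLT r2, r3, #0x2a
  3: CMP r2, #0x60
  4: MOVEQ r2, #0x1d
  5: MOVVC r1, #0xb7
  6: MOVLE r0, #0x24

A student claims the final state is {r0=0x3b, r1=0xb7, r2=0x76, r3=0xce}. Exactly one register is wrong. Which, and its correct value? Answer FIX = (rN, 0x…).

0: ✓ CMP  NZCV=0000
1: ✓ MOVGT  r0←0x13
2: · ADDLT
3: ✓ CMP  NZCV=0010
4: · MOVEQ
5: ✓ MOVVC  r1←0xb7
6: · MOVLE

FIX = (r0, 0x13)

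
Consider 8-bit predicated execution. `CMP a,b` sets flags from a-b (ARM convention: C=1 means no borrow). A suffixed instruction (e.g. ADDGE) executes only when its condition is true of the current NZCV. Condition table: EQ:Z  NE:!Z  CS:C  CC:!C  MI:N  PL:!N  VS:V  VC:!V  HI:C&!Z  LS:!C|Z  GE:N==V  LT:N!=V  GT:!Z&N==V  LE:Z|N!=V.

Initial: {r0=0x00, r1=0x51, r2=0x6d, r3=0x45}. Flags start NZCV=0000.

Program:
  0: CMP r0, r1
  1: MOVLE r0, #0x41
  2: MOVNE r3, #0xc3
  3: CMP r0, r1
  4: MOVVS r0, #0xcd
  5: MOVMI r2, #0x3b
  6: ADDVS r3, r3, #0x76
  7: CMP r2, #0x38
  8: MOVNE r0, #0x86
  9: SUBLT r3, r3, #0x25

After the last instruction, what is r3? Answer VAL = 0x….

VAL = 0xc3

[0] flags=1000 → (cmp)
[1] flags=1000 LE?T → r0=0x41
[2] flags=1000 NE?T → r3=0xc3
[3] flags=1000 → (cmp)
[4] flags=1000 VS?F → skip
[5] flags=1000 MI?T → r2=0x3b
[6] flags=1000 VS?F → skip
[7] flags=0010 → (cmp)
[8] flags=0010 NE?T → r0=0x86
[9] flags=0010 LT?F → skip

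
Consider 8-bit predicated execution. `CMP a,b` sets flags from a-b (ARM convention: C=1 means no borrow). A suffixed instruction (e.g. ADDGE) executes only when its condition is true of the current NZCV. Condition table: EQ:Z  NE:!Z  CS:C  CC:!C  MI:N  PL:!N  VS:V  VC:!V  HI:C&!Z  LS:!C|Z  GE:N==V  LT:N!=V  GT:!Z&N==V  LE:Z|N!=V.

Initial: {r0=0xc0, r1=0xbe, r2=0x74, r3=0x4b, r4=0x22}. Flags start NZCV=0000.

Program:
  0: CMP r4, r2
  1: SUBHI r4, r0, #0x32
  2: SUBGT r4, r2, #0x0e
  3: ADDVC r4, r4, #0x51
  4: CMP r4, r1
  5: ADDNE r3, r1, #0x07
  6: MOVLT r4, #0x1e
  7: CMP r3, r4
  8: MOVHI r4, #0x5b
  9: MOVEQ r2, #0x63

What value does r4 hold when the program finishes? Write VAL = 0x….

[0] flags=1000 → (cmp)
[1] flags=1000 HI?F → skip
[2] flags=1000 GT?F → skip
[3] flags=1000 VC?T → r4=0x73
[4] flags=1001 → (cmp)
[5] flags=1001 NE?T → r3=0xc5
[6] flags=1001 LT?F → skip
[7] flags=0011 → (cmp)
[8] flags=0011 HI?T → r4=0x5b
[9] flags=0011 EQ?F → skip

VAL = 0x5b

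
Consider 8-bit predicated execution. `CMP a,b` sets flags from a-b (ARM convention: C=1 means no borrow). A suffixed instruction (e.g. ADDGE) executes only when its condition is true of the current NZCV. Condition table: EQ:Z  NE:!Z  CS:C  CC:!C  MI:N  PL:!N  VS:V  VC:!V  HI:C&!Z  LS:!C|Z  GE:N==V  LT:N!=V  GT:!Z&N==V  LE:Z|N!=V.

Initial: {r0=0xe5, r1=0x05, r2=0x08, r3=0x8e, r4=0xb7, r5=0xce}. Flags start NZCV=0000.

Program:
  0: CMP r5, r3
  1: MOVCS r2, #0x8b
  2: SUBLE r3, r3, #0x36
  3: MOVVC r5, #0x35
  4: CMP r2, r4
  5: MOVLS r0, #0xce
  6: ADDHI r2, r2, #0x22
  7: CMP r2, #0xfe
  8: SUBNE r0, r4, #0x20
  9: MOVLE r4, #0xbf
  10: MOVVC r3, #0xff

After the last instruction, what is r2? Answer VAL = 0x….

VAL = 0x8b

0: ✓ CMP  NZCV=0010
1: ✓ MOVCS  r2←0x8b
2: · SUBLE
3: ✓ MOVVC  r5←0x35
4: ✓ CMP  NZCV=1000
5: ✓ MOVLS  r0←0xce
6: · ADDHI
7: ✓ CMP  NZCV=1000
8: ✓ SUBNE  r0←0x97
9: ✓ MOVLE  r4←0xbf
10: ✓ MOVVC  r3←0xff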